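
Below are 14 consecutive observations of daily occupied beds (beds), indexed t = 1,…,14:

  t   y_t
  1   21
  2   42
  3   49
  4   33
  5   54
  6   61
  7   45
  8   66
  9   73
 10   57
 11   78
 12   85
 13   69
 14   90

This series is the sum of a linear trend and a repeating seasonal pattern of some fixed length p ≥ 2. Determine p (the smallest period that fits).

3

First differences y_{t+1} − y_t: 21, 7, -16, 21, 7, -16, 21, 7, …
The difference pattern repeats every 3 terms and not for any smaller step, so p = 3.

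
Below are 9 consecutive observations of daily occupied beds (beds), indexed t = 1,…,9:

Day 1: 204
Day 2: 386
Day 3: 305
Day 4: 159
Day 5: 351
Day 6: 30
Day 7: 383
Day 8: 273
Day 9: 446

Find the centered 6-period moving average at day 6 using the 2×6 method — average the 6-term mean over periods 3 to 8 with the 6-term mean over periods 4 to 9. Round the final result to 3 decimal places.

261.917

Sum over 3–8: 305 + 159 + 351 + 30 + 383 + 273 = 1501
Sum over 4–9: 159 + 351 + 30 + 383 + 273 + 446 = 1642
CMA at t=6 = (1501 + 1642) / (2·6) = 3143 / 12 = 261.917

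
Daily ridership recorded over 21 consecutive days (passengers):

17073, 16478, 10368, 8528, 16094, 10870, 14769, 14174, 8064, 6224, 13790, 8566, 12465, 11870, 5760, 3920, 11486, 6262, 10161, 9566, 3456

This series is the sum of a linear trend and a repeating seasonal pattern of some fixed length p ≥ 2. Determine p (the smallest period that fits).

6

First differences y_{t+1} − y_t: -595, -6110, -1840, 7566, -5224, 3899, -595, -6110, -1840, 7566, -5224, 3899, -595, -6110, …
The difference pattern repeats every 6 terms and not for any smaller step, so p = 6.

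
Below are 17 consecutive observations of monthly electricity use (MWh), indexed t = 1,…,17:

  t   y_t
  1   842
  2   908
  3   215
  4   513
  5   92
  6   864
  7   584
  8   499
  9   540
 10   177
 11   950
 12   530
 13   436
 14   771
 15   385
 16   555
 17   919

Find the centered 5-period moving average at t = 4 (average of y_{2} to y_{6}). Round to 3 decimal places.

518.400

Sum of periods 2–6: 908 + 215 + 513 + 92 + 864 = 2592
Divide by 5: 2592 / 5 = 518.400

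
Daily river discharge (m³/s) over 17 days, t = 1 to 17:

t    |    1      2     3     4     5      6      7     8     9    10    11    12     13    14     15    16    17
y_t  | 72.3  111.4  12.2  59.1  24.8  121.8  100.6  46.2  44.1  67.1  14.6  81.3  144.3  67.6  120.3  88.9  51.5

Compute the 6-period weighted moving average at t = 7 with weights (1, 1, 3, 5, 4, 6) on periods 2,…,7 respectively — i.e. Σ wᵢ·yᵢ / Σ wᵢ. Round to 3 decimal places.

75.785

Weighted sum: 1·111.4 + 1·12.2 + 3·59.1 + 5·24.8 + 4·121.8 + 6·100.6 = 111.4 + 12.2 + 177.3 + 124.0 + 487.2 + 603.6 = 1515.7
Weight total: 1 + 1 + 3 + 5 + 4 + 6 = 20
WMA = 1515.7 / 20 = 75.785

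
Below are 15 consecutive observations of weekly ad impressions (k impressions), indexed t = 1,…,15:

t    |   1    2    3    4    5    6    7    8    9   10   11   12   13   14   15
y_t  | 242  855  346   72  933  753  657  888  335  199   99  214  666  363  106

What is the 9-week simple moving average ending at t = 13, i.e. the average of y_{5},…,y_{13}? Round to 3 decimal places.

Sum of periods 5–13: 933 + 753 + 657 + 888 + 335 + 199 + 99 + 214 + 666 = 4744
Divide by 9: 4744 / 9 = 527.111

527.111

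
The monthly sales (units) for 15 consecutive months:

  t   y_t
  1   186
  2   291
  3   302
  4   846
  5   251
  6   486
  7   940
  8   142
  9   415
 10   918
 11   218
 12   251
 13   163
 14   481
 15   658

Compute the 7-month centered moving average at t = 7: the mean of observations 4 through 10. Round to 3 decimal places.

571.143

Sum of periods 4–10: 846 + 251 + 486 + 940 + 142 + 415 + 918 = 3998
Divide by 7: 3998 / 7 = 571.143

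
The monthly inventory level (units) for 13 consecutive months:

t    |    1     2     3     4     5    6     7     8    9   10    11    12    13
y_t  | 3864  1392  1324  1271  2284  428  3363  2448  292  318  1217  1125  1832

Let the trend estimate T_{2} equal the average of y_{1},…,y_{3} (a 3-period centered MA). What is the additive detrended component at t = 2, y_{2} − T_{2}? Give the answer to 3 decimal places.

-801.333

Trend T_2 = (3864 + 1392 + 1324) / 3 = 6580/3 = 2193.33333
Detrended value: 1392 − 2193.33333 = -801.333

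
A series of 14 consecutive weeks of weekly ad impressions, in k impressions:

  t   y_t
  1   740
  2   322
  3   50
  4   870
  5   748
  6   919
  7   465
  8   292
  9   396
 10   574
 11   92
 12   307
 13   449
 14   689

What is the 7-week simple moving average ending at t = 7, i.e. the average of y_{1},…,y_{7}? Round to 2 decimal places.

587.71

Sum of periods 1–7: 740 + 322 + 50 + 870 + 748 + 919 + 465 = 4114
Divide by 7: 4114 / 7 = 587.71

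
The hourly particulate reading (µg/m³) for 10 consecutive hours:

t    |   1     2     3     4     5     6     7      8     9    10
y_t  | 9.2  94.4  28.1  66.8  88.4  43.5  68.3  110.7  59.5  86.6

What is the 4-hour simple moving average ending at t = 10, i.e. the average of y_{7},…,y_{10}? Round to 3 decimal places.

81.275

Sum of periods 7–10: 68.3 + 110.7 + 59.5 + 86.6 = 325.1
Divide by 4: 325.1 / 4 = 81.275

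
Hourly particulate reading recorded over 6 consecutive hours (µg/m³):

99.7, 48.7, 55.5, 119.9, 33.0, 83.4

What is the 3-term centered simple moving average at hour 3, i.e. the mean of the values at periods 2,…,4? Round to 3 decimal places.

74.700

Sum of periods 2–4: 48.7 + 55.5 + 119.9 = 224.1
Divide by 3: 224.1 / 3 = 74.700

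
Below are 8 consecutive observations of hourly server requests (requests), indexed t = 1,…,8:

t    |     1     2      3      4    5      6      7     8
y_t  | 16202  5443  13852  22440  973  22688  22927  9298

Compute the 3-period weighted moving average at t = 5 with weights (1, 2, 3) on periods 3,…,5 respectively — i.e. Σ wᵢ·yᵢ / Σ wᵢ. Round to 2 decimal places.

10275.17

Weighted sum: 1·13852 + 2·22440 + 3·973 = 13852 + 44880 + 2919 = 61651
Weight total: 1 + 2 + 3 = 6
WMA = 61651 / 6 = 10275.17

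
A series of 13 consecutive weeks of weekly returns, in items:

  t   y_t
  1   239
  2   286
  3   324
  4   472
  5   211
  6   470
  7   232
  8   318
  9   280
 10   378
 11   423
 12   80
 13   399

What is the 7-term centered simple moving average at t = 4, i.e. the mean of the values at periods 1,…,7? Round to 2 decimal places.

Sum of periods 1–7: 239 + 286 + 324 + 472 + 211 + 470 + 232 = 2234
Divide by 7: 2234 / 7 = 319.14

319.14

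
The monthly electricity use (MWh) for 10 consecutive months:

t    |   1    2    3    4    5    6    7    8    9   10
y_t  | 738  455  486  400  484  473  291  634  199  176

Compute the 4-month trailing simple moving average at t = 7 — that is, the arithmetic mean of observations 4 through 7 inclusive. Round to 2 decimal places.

Sum of periods 4–7: 400 + 484 + 473 + 291 = 1648
Divide by 4: 1648 / 4 = 412.00

412.00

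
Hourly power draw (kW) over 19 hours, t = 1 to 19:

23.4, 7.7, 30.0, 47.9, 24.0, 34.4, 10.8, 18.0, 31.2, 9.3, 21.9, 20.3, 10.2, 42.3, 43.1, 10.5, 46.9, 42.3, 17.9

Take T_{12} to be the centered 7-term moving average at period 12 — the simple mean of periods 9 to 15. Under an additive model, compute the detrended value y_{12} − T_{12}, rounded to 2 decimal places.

-5.17

Trend T_12 = (31.2 + 9.3 + 21.9 + 20.3 + 10.2 + 42.3 + 43.1) / 7 = 178.3/7 = 25.4714
Detrended value: 20.3 − 25.4714 = -5.17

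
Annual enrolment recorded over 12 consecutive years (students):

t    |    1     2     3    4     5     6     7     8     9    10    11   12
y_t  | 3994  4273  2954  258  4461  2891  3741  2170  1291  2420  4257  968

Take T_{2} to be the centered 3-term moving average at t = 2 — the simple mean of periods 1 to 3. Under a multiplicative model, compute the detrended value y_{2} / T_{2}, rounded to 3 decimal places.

1.142

Trend T_2 = (3994 + 4273 + 2954) / 3 = 11221/3 = 3740.33333
Ratio to trend: 4273 / 3740.33333 = 1.142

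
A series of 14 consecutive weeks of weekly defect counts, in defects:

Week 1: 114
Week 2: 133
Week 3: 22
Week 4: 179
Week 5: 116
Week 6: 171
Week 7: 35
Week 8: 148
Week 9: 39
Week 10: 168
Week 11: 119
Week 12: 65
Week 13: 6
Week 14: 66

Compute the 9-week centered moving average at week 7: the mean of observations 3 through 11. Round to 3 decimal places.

110.778

Sum of periods 3–11: 22 + 179 + 116 + 171 + 35 + 148 + 39 + 168 + 119 = 997
Divide by 9: 997 / 9 = 110.778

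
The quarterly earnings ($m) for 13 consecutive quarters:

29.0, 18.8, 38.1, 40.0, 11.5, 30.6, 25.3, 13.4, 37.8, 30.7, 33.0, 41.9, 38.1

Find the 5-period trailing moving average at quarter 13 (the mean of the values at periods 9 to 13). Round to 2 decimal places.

Sum of periods 9–13: 37.8 + 30.7 + 33.0 + 41.9 + 38.1 = 181.5
Divide by 5: 181.5 / 5 = 36.30

36.30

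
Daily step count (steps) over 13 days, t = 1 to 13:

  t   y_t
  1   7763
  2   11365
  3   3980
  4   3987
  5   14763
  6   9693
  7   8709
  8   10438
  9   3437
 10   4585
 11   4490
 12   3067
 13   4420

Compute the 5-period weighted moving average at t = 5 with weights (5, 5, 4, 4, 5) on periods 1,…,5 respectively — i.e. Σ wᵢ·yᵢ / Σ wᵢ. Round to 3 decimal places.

8753.174

Weighted sum: 5·7763 + 5·11365 + 4·3980 + 4·3987 + 5·14763 = 38815 + 56825 + 15920 + 15948 + 73815 = 201323
Weight total: 5 + 5 + 4 + 4 + 5 = 23
WMA = 201323 / 23 = 8753.174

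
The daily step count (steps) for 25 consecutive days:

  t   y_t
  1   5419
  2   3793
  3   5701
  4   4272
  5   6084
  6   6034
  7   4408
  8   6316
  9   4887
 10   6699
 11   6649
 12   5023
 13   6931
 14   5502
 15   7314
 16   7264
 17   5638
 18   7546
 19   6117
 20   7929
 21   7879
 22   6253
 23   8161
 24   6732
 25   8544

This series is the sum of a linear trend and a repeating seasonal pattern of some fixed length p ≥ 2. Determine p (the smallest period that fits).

5

First differences y_{t+1} − y_t: -1626, 1908, -1429, 1812, -50, -1626, 1908, -1429, 1812, -50, -1626, 1908, …
The difference pattern repeats every 5 terms and not for any smaller step, so p = 5.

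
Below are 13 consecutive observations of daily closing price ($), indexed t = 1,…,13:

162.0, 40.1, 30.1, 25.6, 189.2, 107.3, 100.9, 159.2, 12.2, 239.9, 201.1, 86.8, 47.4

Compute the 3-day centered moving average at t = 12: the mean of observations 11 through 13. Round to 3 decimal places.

Sum of periods 11–13: 201.1 + 86.8 + 47.4 = 335.3
Divide by 3: 335.3 / 3 = 111.767

111.767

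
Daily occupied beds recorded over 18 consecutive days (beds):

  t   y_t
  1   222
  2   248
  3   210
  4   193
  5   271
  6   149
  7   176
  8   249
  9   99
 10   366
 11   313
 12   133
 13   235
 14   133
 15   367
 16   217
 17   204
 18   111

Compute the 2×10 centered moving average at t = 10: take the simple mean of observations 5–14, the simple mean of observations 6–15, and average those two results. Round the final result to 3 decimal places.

Sum over 5–14: 271 + 149 + 176 + 249 + 99 + 366 + 313 + 133 + 235 + 133 = 2124
Sum over 6–15: 149 + 176 + 249 + 99 + 366 + 313 + 133 + 235 + 133 + 367 = 2220
CMA at t=10 = (2124 + 2220) / (2·10) = 4344 / 20 = 217.200

217.200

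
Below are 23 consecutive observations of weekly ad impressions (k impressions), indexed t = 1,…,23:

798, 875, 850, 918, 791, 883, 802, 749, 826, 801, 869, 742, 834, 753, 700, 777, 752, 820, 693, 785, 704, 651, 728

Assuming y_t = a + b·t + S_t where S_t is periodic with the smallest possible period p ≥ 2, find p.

First differences y_{t+1} − y_t: 77, -25, 68, -127, 92, -81, -53, 77, -25, 68, -127, 92, -81, -53, 77, -25, …
The difference pattern repeats every 7 terms and not for any smaller step, so p = 7.

7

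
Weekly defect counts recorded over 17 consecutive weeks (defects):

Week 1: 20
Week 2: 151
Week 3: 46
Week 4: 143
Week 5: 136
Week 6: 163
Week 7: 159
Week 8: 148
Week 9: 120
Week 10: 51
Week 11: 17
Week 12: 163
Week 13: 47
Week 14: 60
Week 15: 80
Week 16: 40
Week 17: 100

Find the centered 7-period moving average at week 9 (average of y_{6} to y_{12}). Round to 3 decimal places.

117.286

Sum of periods 6–12: 163 + 159 + 148 + 120 + 51 + 17 + 163 = 821
Divide by 7: 821 / 7 = 117.286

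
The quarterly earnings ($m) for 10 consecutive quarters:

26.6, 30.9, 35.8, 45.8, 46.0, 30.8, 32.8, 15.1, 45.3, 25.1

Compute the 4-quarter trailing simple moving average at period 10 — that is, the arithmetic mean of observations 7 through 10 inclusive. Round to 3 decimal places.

Sum of periods 7–10: 32.8 + 15.1 + 45.3 + 25.1 = 118.3
Divide by 4: 118.3 / 4 = 29.575

29.575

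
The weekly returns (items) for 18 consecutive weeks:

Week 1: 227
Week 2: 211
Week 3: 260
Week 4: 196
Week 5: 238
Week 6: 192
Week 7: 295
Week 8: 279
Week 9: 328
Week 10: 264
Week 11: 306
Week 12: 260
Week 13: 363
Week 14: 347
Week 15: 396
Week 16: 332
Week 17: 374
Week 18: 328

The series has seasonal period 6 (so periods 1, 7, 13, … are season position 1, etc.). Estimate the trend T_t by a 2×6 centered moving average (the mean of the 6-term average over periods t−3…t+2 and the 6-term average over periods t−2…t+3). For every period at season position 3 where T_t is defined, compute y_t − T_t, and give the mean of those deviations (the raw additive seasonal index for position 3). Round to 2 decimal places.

Season position 3 occurs at t = 9, 15 (where T_t is defined).
t=9: T_9 = 283.0000; y_9 − T_9 = 328 − 283.0000 = 45.0000
t=15: T_15 = 351.0000; y_15 − T_15 = 396 − 351.0000 = 45.0000
Mean deviation: (45.0000 + 45.0000) / 2 = 45.00

45.00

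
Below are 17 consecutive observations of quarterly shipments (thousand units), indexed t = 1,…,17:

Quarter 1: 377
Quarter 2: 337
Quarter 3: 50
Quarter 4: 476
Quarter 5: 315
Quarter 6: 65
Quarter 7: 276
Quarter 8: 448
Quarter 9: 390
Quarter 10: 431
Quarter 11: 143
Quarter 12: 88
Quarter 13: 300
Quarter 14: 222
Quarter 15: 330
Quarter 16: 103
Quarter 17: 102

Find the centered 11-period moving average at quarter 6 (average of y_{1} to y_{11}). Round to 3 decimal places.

Sum of periods 1–11: 377 + 337 + 50 + 476 + 315 + 65 + 276 + 448 + 390 + 431 + 143 = 3308
Divide by 11: 3308 / 11 = 300.727

300.727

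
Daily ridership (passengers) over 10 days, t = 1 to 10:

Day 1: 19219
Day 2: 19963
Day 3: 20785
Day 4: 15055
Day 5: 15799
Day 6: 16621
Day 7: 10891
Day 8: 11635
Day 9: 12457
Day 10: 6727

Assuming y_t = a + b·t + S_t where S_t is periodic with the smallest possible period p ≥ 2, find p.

3

First differences y_{t+1} − y_t: 744, 822, -5730, 744, 822, -5730, 744, 822, …
The difference pattern repeats every 3 terms and not for any smaller step, so p = 3.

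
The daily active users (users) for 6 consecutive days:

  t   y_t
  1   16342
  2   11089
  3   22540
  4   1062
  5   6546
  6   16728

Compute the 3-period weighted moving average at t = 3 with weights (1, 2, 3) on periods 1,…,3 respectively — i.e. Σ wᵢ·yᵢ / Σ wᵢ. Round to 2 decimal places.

Weighted sum: 1·16342 + 2·11089 + 3·22540 = 16342 + 22178 + 67620 = 106140
Weight total: 1 + 2 + 3 = 6
WMA = 106140 / 6 = 17690.00

17690.00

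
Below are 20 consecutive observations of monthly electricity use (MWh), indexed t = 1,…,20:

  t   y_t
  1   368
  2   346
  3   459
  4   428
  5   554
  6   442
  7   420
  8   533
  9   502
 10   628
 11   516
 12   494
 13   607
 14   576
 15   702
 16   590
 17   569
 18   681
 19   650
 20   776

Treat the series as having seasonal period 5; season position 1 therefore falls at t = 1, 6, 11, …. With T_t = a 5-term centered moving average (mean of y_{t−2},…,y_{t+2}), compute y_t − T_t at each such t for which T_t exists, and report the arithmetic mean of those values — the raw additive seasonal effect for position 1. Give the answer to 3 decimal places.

-33.467

Season position 1 occurs at t = 6, 11, 16 (where T_t is defined).
t=6: T_6 = 475.40000; y_6 − T_6 = 442 − 475.40000 = -33.40000
t=11: T_11 = 549.40000; y_11 − T_11 = 516 − 549.40000 = -33.40000
t=16: T_16 = 623.60000; y_16 − T_16 = 590 − 623.60000 = -33.60000
Mean deviation: (-33.40000 + -33.40000 + -33.60000) / 3 = -33.467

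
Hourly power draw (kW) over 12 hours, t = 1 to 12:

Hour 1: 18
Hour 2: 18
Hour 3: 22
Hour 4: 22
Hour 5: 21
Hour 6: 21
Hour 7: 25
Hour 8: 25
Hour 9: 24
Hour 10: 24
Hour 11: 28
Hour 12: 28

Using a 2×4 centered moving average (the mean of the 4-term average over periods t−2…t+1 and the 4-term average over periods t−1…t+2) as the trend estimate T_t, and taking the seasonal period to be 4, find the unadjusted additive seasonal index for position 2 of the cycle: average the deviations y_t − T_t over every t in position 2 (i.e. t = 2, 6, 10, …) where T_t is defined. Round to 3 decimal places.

Season position 2 occurs at t = 6, 10 (where T_t is defined).
t=6: T_6 = 22.62500; y_6 − T_6 = 21 − 22.62500 = -1.62500
t=10: T_10 = 25.62500; y_10 − T_10 = 24 − 25.62500 = -1.62500
Mean deviation: (-1.62500 + -1.62500) / 2 = -1.625

-1.625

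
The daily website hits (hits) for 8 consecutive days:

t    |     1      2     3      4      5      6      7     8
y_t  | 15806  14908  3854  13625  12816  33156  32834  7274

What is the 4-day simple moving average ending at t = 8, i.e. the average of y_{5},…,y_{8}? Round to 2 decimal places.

21520.00

Sum of periods 5–8: 12816 + 33156 + 32834 + 7274 = 86080
Divide by 4: 86080 / 4 = 21520.00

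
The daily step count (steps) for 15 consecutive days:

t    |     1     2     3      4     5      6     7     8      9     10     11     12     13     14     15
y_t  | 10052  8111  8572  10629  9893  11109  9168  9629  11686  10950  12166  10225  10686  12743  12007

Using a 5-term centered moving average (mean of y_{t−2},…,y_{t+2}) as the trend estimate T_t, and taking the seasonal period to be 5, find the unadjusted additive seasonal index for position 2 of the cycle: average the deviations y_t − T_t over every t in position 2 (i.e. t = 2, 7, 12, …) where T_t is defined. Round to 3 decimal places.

-1129.000

Season position 2 occurs at t = 7, 12 (where T_t is defined).
t=7: T_7 = 10297.00000; y_7 − T_7 = 9168 − 10297.00000 = -1129.00000
t=12: T_12 = 11354.00000; y_12 − T_12 = 10225 − 11354.00000 = -1129.00000
Mean deviation: (-1129.00000 + -1129.00000) / 2 = -1129.000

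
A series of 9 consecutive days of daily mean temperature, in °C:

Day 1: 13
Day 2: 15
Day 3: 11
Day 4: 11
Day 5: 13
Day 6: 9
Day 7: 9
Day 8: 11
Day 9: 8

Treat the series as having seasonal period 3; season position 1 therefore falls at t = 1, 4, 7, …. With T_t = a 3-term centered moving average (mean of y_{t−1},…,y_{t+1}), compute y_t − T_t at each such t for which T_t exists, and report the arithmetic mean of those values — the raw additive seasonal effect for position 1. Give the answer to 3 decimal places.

Season position 1 occurs at t = 4, 7 (where T_t is defined).
t=4: T_4 = 11.66667; y_4 − T_4 = 11 − 11.66667 = -0.66667
t=7: T_7 = 9.66667; y_7 − T_7 = 9 − 9.66667 = -0.66667
Mean deviation: (-0.66667 + -0.66667) / 2 = -0.667

-0.667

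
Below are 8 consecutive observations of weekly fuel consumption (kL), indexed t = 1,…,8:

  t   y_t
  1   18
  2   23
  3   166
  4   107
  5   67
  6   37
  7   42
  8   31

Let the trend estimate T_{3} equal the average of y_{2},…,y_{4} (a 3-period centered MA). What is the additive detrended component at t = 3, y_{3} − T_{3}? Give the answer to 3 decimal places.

67.333

Trend T_3 = (23 + 166 + 107) / 3 = 296/3 = 98.66667
Detrended value: 166 − 98.66667 = 67.333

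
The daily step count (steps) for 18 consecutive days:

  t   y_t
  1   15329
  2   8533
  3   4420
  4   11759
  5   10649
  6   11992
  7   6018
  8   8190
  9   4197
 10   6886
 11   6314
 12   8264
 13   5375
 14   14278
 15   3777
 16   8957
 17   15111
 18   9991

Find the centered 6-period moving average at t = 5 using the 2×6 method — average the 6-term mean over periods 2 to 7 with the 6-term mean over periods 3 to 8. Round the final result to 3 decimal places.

Sum over 2–7: 8533 + 4420 + 11759 + 10649 + 11992 + 6018 = 53371
Sum over 3–8: 4420 + 11759 + 10649 + 11992 + 6018 + 8190 = 53028
CMA at t=5 = (53371 + 53028) / (2·6) = 106399 / 12 = 8866.583

8866.583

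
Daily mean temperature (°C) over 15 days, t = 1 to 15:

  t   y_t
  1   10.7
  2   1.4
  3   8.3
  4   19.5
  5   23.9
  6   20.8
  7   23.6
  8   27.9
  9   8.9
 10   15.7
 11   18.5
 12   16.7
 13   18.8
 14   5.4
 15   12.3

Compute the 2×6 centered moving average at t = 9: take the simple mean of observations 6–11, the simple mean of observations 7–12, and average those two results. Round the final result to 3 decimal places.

18.892

Sum over 6–11: 20.8 + 23.6 + 27.9 + 8.9 + 15.7 + 18.5 = 115.4
Sum over 7–12: 23.6 + 27.9 + 8.9 + 15.7 + 18.5 + 16.7 = 111.3
CMA at t=9 = (115.4 + 111.3) / (2·6) = 226.7 / 12 = 18.892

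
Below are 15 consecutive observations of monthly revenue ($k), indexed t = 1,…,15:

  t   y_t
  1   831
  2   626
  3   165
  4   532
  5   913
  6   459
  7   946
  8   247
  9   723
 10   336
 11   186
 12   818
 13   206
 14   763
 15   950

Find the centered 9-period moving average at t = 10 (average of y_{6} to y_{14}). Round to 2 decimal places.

Sum of periods 6–14: 459 + 946 + 247 + 723 + 336 + 186 + 818 + 206 + 763 = 4684
Divide by 9: 4684 / 9 = 520.44

520.44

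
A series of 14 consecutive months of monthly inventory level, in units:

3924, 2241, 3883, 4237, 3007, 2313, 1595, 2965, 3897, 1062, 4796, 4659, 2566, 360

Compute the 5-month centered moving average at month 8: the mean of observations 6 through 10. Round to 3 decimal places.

2366.400

Sum of periods 6–10: 2313 + 1595 + 2965 + 3897 + 1062 = 11832
Divide by 5: 11832 / 5 = 2366.400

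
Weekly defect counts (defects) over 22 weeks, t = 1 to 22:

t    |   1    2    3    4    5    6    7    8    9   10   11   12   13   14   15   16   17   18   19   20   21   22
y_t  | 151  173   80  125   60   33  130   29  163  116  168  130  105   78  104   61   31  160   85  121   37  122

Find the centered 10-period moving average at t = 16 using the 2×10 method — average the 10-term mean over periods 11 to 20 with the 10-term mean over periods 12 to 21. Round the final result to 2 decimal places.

97.75

Sum over 11–20: 168 + 130 + 105 + 78 + 104 + 61 + 31 + 160 + 85 + 121 = 1043
Sum over 12–21: 130 + 105 + 78 + 104 + 61 + 31 + 160 + 85 + 121 + 37 = 912
CMA at t=16 = (1043 + 912) / (2·10) = 1955 / 20 = 97.75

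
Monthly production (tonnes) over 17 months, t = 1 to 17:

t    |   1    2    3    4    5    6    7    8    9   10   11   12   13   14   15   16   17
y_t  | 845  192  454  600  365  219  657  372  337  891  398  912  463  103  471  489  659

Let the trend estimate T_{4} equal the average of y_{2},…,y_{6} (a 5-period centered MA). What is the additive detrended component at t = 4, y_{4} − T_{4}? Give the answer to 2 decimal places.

234.00

Trend T_4 = (192 + 454 + 600 + 365 + 219) / 5 = 1830/5 = 366.0000
Detrended value: 600 − 366.0000 = 234.00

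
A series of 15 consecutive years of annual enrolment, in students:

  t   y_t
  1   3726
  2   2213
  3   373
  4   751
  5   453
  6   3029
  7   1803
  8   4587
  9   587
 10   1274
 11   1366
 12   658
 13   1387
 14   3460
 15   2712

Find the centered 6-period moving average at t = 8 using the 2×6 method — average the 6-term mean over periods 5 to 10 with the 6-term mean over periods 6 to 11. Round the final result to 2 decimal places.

Sum over 5–10: 453 + 3029 + 1803 + 4587 + 587 + 1274 = 11733
Sum over 6–11: 3029 + 1803 + 4587 + 587 + 1274 + 1366 = 12646
CMA at t=8 = (11733 + 12646) / (2·6) = 24379 / 12 = 2031.58

2031.58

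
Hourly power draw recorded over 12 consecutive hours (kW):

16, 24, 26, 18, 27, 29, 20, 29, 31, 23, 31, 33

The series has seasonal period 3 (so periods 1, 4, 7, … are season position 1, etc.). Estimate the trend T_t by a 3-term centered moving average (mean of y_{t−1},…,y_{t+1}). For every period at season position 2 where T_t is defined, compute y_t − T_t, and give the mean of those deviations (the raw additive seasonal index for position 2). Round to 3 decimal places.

2.167

Season position 2 occurs at t = 2, 5, 8, 11 (where T_t is defined).
t=2: T_2 = 22.00000; y_2 − T_2 = 24 − 22.00000 = 2.00000
t=5: T_5 = 24.66667; y_5 − T_5 = 27 − 24.66667 = 2.33333
t=8: T_8 = 26.66667; y_8 − T_8 = 29 − 26.66667 = 2.33333
t=11: T_11 = 29.00000; y_11 − T_11 = 31 − 29.00000 = 2.00000
Mean deviation: (2.00000 + 2.33333 + 2.33333 + 2.00000) / 4 = 2.167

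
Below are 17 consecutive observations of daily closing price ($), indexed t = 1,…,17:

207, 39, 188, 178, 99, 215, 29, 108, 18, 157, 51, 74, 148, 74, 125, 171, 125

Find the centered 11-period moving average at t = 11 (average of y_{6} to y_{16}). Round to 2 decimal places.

106.36

Sum of periods 6–16: 215 + 29 + 108 + 18 + 157 + 51 + 74 + 148 + 74 + 125 + 171 = 1170
Divide by 11: 1170 / 11 = 106.36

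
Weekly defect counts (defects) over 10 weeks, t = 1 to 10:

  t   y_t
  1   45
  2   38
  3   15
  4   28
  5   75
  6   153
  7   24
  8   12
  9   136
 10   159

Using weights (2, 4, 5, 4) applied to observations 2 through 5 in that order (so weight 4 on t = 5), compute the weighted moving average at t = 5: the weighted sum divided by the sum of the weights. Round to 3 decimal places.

Weighted sum: 2·38 + 4·15 + 5·28 + 4·75 = 76 + 60 + 140 + 300 = 576
Weight total: 2 + 4 + 5 + 4 = 15
WMA = 576 / 15 = 38.400

38.400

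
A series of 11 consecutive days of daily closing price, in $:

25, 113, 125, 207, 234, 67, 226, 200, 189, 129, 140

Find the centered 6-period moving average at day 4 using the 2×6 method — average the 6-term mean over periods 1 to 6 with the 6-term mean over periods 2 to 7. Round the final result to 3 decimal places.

Sum over 1–6: 25 + 113 + 125 + 207 + 234 + 67 = 771
Sum over 2–7: 113 + 125 + 207 + 234 + 67 + 226 = 972
CMA at t=4 = (771 + 972) / (2·6) = 1743 / 12 = 145.250

145.250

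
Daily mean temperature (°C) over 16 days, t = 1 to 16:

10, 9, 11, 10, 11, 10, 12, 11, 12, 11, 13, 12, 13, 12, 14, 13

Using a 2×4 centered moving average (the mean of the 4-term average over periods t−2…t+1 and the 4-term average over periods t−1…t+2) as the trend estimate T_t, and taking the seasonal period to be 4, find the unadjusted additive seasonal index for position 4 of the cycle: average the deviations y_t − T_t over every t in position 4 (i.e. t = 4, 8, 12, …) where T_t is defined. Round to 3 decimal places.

-0.375

Season position 4 occurs at t = 4, 8, 12 (where T_t is defined).
t=4: T_4 = 10.37500; y_4 − T_4 = 10 − 10.37500 = -0.37500
t=8: T_8 = 11.37500; y_8 − T_8 = 11 − 11.37500 = -0.37500
t=12: T_12 = 12.37500; y_12 − T_12 = 12 − 12.37500 = -0.37500
Mean deviation: (-0.37500 + -0.37500 + -0.37500) / 3 = -0.375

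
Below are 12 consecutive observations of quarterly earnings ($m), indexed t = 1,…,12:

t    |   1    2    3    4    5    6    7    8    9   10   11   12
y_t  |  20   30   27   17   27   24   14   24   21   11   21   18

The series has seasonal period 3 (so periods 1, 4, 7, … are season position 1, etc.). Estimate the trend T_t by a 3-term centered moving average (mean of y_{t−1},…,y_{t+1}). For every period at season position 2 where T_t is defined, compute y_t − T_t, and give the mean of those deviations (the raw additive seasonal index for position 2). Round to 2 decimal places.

Season position 2 occurs at t = 2, 5, 8, 11 (where T_t is defined).
t=2: T_2 = 25.6667; y_2 − T_2 = 30 − 25.6667 = 4.3333
t=5: T_5 = 22.6667; y_5 − T_5 = 27 − 22.6667 = 4.3333
t=8: T_8 = 19.6667; y_8 − T_8 = 24 − 19.6667 = 4.3333
t=11: T_11 = 16.6667; y_11 − T_11 = 21 − 16.6667 = 4.3333
Mean deviation: (4.3333 + 4.3333 + 4.3333 + 4.3333) / 4 = 4.33

4.33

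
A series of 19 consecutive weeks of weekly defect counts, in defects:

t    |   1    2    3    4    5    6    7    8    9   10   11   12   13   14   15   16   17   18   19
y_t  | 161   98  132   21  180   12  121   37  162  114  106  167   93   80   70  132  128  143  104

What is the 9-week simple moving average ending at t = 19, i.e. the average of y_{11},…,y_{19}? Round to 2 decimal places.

113.67

Sum of periods 11–19: 106 + 167 + 93 + 80 + 70 + 132 + 128 + 143 + 104 = 1023
Divide by 9: 1023 / 9 = 113.67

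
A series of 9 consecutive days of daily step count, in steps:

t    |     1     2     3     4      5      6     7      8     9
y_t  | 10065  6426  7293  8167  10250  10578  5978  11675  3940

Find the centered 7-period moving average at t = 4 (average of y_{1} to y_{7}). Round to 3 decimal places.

Sum of periods 1–7: 10065 + 6426 + 7293 + 8167 + 10250 + 10578 + 5978 = 58757
Divide by 7: 58757 / 7 = 8393.857

8393.857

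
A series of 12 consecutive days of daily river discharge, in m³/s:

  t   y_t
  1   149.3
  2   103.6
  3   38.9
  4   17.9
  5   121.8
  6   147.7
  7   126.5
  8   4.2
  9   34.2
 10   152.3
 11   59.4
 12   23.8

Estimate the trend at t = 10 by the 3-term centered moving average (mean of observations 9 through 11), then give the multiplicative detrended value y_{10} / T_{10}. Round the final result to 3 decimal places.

Trend T_10 = (34.2 + 152.3 + 59.4) / 3 = 245.9/3 = 81.96667
Ratio to trend: 152.3 / 81.96667 = 1.858

1.858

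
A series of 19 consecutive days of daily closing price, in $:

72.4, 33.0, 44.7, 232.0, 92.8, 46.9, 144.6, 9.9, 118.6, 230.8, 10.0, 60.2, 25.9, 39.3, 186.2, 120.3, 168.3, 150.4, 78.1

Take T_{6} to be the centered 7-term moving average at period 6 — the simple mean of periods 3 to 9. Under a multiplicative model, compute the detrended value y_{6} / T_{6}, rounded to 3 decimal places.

Trend T_6 = (44.7 + 232.0 + 92.8 + 46.9 + 144.6 + 9.9 + 118.6) / 7 = 689.5/7 = 98.50000
Ratio to trend: 46.9 / 98.50000 = 0.476

0.476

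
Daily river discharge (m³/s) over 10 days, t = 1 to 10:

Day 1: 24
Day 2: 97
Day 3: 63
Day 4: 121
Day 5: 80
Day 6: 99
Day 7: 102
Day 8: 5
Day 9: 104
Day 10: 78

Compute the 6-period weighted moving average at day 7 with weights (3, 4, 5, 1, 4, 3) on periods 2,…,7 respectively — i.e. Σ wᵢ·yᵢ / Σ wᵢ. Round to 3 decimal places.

96.500

Weighted sum: 3·97 + 4·63 + 5·121 + 1·80 + 4·99 + 3·102 = 291 + 252 + 605 + 80 + 396 + 306 = 1930
Weight total: 3 + 4 + 5 + 1 + 4 + 3 = 20
WMA = 1930 / 20 = 96.500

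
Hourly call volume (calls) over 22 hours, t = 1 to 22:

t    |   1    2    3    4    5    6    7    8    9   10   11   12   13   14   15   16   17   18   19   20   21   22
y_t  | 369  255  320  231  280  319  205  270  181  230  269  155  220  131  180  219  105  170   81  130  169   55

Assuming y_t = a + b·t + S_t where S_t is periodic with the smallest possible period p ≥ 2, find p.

First differences y_{t+1} − y_t: -114, 65, -89, 49, 39, -114, 65, -89, 49, 39, -114, 65, …
The difference pattern repeats every 5 terms and not for any smaller step, so p = 5.

5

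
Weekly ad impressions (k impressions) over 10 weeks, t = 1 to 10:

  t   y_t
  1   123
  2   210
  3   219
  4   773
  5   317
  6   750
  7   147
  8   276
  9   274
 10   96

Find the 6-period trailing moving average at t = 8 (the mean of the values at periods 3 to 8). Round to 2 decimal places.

413.67

Sum of periods 3–8: 219 + 773 + 317 + 750 + 147 + 276 = 2482
Divide by 6: 2482 / 6 = 413.67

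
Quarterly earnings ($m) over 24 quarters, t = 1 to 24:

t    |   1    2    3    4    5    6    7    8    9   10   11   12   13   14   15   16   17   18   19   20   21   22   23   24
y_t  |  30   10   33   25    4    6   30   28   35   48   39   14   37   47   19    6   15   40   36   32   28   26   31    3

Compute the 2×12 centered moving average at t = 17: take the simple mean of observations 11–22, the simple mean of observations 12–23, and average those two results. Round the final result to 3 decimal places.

Sum over 11–22: 39 + 14 + 37 + 47 + 19 + 6 + 15 + 40 + 36 + 32 + 28 + 26 = 339
Sum over 12–23: 14 + 37 + 47 + 19 + 6 + 15 + 40 + 36 + 32 + 28 + 26 + 31 = 331
CMA at t=17 = (339 + 331) / (2·12) = 670 / 24 = 27.917

27.917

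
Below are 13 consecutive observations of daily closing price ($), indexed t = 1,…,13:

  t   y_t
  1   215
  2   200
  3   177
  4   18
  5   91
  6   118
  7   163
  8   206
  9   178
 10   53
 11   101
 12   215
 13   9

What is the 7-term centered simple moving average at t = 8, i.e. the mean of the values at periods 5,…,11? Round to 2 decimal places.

Sum of periods 5–11: 91 + 118 + 163 + 206 + 178 + 53 + 101 = 910
Divide by 7: 910 / 7 = 130.00

130.00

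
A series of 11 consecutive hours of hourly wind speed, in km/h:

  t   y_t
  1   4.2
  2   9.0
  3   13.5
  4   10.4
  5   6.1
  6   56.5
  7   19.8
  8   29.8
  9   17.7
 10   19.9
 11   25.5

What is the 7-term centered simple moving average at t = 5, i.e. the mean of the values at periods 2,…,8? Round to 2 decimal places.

Sum of periods 2–8: 9.0 + 13.5 + 10.4 + 6.1 + 56.5 + 19.8 + 29.8 = 145.1
Divide by 7: 145.1 / 7 = 20.73

20.73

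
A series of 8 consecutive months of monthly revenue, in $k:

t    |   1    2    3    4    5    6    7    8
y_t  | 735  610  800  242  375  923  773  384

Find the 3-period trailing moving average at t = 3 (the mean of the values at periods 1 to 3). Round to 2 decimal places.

715.00

Sum of periods 1–3: 735 + 610 + 800 = 2145
Divide by 3: 2145 / 3 = 715.00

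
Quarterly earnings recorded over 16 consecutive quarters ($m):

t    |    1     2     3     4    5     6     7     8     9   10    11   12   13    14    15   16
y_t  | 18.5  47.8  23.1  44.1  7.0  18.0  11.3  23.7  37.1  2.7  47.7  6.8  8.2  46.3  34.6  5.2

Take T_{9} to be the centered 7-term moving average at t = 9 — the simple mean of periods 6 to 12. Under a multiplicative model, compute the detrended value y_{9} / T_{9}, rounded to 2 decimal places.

1.76

Trend T_9 = (18.0 + 11.3 + 23.7 + 37.1 + 2.7 + 47.7 + 6.8) / 7 = 147.3/7 = 21.0429
Ratio to trend: 37.1 / 21.0429 = 1.76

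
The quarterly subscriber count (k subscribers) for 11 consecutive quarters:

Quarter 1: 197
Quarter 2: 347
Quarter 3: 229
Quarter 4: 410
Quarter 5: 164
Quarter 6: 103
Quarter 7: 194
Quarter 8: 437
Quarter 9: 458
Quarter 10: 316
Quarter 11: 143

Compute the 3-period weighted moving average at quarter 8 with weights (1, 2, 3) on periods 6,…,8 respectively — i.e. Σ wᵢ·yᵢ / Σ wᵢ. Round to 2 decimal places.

Weighted sum: 1·103 + 2·194 + 3·437 = 103 + 388 + 1311 = 1802
Weight total: 1 + 2 + 3 = 6
WMA = 1802 / 6 = 300.33

300.33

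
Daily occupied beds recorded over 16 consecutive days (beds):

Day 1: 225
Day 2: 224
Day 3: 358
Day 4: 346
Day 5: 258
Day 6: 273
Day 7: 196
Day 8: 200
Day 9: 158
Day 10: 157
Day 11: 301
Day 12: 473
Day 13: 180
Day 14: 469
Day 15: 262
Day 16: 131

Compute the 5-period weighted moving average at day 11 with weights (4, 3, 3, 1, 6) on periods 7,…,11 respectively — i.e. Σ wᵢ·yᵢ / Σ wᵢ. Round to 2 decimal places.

224.76

Weighted sum: 4·196 + 3·200 + 3·158 + 1·157 + 6·301 = 784 + 600 + 474 + 157 + 1806 = 3821
Weight total: 4 + 3 + 3 + 1 + 6 = 17
WMA = 3821 / 17 = 224.76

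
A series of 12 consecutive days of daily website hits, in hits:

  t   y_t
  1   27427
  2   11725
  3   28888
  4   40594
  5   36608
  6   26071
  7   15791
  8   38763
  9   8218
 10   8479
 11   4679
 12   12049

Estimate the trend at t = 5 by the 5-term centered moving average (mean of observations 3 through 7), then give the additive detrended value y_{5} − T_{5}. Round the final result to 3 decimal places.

7017.600

Trend T_5 = (28888 + 40594 + 36608 + 26071 + 15791) / 5 = 147952/5 = 29590.40000
Detrended value: 36608 − 29590.40000 = 7017.600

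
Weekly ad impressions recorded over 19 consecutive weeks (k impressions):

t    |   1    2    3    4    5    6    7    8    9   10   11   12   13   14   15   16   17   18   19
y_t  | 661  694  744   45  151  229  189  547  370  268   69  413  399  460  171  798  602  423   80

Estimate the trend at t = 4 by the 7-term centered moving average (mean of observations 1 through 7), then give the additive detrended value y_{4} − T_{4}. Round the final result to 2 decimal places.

-342.57

Trend T_4 = (661 + 694 + 744 + 45 + 151 + 229 + 189) / 7 = 2713/7 = 387.5714
Detrended value: 45 − 387.5714 = -342.57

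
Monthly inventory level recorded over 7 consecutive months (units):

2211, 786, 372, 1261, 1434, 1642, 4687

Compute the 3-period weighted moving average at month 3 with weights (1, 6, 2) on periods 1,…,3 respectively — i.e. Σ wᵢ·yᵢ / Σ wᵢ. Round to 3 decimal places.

Weighted sum: 1·2211 + 6·786 + 2·372 = 2211 + 4716 + 744 = 7671
Weight total: 1 + 6 + 2 = 9
WMA = 7671 / 9 = 852.333

852.333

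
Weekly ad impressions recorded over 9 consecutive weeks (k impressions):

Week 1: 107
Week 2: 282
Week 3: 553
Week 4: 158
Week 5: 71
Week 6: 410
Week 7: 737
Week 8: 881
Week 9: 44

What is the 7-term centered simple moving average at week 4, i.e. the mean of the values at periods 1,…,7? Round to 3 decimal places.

Sum of periods 1–7: 107 + 282 + 553 + 158 + 71 + 410 + 737 = 2318
Divide by 7: 2318 / 7 = 331.143

331.143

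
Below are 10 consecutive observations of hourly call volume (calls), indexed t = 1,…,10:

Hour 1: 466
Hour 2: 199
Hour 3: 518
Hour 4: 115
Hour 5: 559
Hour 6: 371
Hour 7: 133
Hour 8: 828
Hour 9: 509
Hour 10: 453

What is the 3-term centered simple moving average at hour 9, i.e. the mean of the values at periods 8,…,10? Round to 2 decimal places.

Sum of periods 8–10: 828 + 509 + 453 = 1790
Divide by 3: 1790 / 3 = 596.67

596.67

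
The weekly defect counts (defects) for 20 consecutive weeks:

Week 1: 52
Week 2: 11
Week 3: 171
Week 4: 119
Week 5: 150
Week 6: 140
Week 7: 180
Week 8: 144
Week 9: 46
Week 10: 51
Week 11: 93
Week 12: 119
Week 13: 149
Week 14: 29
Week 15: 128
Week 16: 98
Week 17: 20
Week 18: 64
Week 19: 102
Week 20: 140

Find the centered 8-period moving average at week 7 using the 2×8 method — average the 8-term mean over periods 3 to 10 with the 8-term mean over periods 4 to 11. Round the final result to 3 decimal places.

Sum over 3–10: 171 + 119 + 150 + 140 + 180 + 144 + 46 + 51 = 1001
Sum over 4–11: 119 + 150 + 140 + 180 + 144 + 46 + 51 + 93 = 923
CMA at t=7 = (1001 + 923) / (2·8) = 1924 / 16 = 120.250

120.250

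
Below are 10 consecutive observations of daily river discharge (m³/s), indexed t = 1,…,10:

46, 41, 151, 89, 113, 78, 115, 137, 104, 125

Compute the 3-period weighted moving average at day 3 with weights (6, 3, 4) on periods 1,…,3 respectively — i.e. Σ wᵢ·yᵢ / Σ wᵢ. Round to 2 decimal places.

77.15

Weighted sum: 6·46 + 3·41 + 4·151 = 276 + 123 + 604 = 1003
Weight total: 6 + 3 + 4 = 13
WMA = 1003 / 13 = 77.15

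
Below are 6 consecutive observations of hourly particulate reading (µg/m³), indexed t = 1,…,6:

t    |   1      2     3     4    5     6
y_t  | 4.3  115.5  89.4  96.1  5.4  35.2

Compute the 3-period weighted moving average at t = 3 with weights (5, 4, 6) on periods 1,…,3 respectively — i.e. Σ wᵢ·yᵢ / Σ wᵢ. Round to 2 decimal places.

67.99

Weighted sum: 5·4.3 + 4·115.5 + 6·89.4 = 21.5 + 462.0 + 536.4 = 1019.9
Weight total: 5 + 4 + 6 = 15
WMA = 1019.9 / 15 = 67.99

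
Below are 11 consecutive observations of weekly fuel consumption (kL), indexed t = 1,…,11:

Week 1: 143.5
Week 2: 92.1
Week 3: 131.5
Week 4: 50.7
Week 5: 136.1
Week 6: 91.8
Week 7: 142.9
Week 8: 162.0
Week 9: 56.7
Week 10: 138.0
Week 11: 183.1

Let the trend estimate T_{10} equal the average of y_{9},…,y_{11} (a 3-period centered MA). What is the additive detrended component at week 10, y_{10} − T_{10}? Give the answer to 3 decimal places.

12.067

Trend T_10 = (56.7 + 138.0 + 183.1) / 3 = 377.8/3 = 125.93333
Detrended value: 138.0 − 125.93333 = 12.067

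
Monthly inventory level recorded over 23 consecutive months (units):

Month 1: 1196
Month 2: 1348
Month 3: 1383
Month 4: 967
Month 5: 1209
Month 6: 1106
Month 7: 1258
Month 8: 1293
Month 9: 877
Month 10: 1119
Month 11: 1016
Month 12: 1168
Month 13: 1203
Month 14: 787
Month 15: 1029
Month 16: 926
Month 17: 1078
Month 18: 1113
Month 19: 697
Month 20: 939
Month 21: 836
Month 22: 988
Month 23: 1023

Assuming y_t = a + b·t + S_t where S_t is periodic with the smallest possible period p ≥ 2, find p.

First differences y_{t+1} − y_t: 152, 35, -416, 242, -103, 152, 35, -416, 242, -103, 152, 35, …
The difference pattern repeats every 5 terms and not for any smaller step, so p = 5.

5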